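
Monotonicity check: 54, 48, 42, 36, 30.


Differences: -6, -6, -6, -6
All differences < 0 → strictly DECREASING

Monotonically decreasing


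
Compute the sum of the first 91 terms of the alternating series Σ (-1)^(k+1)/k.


S = 1 - 1/2 + 1/3 - 1/4 + 1/5 - 1/6 + 1/7 - 1/8 ± ...
= 0.6986
(Full series converges to +ln(2) ≈ +0.6931)

S_91 = 0.6986


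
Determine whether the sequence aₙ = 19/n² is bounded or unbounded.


a₁ = 19, a₂ = 19/4, a₃ = 19/9, ...
0 < aₙ ≤ 19 for all n ≥ 1
The sequence IS bounded

Bounded (0 < aₙ ≤ 19)


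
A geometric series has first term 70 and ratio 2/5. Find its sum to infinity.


S∞ = a₁/(1-r) = 70/(1 - 2/5)
= 70/(3/5)
= 350/3

S∞ = 350/3


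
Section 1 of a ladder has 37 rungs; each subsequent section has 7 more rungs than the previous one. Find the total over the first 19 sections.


aₙ = 37 + (19-1)×7 = 163
Sₙ = n(a₁+aₙ)/2 = 19×(37+163)/2
= 19×200/2 = 1900

S_19 = 1900


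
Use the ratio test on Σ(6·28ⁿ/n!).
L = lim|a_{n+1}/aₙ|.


aₙ = 6·28^n/n!
a_{n+1}/aₙ = 28^(n+1)/(n+1)! × n!/28^n  (constant 6 cancels)
= 28/(n+1)
L = lim(n→∞) 28/(n+1) = 0
L < 1 → series CONVERGES

Converges (ratio test: L = 0 < 1)


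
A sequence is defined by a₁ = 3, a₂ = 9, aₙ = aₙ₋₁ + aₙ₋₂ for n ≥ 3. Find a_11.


Computing iteratively: 3, 9, 12, 21, 33, 54, 87, 141, 228, 369, 597
a_11 = 597

a_11 = 597


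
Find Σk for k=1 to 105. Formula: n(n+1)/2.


n(n+1)/2 = 105×106/2 = 11130/2 = 5565

Σk = 5565


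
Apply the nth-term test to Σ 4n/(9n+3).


lim(n→∞) 4n/(9n+3) = 4/9 = 4/9  (divide numerator and denominator by n)
lim aₙ = 4/9 ≠ 0 → series DIVERGES

Diverges (lim aₙ = 4/9 ≠ 0)


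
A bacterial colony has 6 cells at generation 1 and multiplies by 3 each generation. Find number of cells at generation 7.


aₙ = a₁·r^(n-1)
= 6×3^6
= 6×729
= 4374

a_7 = 4374


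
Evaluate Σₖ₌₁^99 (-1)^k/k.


S = -1 + 1/2 - 1/3 + 1/4 - 1/5 + 1/6 - 1/7 + 1/8 ± ...
= -0.6982
(Full series converges to -ln(2) ≈ -0.6931)

S_99 = -0.6982


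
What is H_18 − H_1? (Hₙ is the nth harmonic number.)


Σₖ₌2^18 1/k = 1/2 + 1/3 + 1/4 + ... + 1/18
= 10190221/4084080
≈ 2.4951

Sum = 10190221/4084080 ≈ 2.4951


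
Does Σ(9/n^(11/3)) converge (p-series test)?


p-series test: Σ c/n^p converges if p > 1, diverges if p ≤ 1 (constant c > 0 doesn't affect convergence).
p = 11/3
11/3 > 1 → CONVERGES

Converges (p = 11/3 > 1)


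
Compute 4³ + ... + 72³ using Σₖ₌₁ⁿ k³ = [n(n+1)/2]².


Σₖ₌4^72 k³ = [72·73/2]² − [3·4/2]²
= 6906384 − 36 = 6906348

Σk³ = 6906348


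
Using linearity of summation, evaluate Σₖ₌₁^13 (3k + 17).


Σ(3k+17) = 3·Σk + 17·n
= 3·91 + 17·13
= 273 + 221 = 494

Σ = 494


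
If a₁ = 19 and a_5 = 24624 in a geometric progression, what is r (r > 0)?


r^(n-1) = aₙ/a₁
r^4 = 24624/19 = 1296
r = 1296^(1/4)
= ±6; taking r > 0 gives r = 6

r = 6


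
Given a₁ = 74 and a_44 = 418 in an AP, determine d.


d = (aₙ - a₁)/(n-1)
= (418 - 74)/(44-1)
= 344/43 = 8

d = 8


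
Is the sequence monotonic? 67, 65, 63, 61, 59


Differences: -2, -2, -2, -2
All differences < 0 → strictly DECREASING

Monotonically decreasing


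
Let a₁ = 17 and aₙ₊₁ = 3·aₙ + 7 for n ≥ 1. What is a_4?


Computing step by step:
a_1 = 17
a_2 = 58
a_3 = 181
a_4 = 550


a_4 = 550


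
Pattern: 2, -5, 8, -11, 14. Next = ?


Pattern: alternating sign, magnitude arithmetic (d=3)
Terms: 2, -5, 8, -11, 14
Next term = -17

Next term = -17


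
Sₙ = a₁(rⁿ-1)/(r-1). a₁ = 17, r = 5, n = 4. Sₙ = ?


Sₙ = 17×(5^4 - 1)/(5 - 1)
= 17×(625 - 1)/4
= 17×624/4
= 2652

S_4 = 2652


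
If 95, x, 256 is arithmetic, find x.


AM = (95 + 256)/2 = 351/2 = 175.5

AM = 175.5


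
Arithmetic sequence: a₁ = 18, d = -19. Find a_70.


aₙ = a₁ + (n-1)d
= 18 + (70-1)×-19
= 18 - 1311
= -1293

a_70 = -1293


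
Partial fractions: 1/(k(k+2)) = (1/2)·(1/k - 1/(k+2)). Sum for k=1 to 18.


1/(k(k+2)) = (1/2)·(1/k - 1/(k+2)) (partial fractions)
Telescoping: Σ = (1/2)·(1 + 1/2 - 1/19 - 1/20) = 531/760

Sum = 531/760


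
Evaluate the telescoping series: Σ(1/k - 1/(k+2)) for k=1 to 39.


Telescoping with gap 2: two head and two tail terms survive.
= (1 + 1/2) - (1/40 + 1/41)
= 3/2 - 1/40 - 1/41 = 2379/1640

Sum = 2379/1640


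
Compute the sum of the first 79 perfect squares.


n = 79
n(n+1)(2n+1)/6 = 79×80×159/6
= 1004880/6 = 167480

Σk² = 167480


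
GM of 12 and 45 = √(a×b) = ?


GM = √(12×45) = √540 = 23.2379

GM = 23.2379


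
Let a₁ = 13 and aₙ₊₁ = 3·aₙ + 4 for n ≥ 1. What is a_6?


Computing step by step:
a_1 = 13
a_2 = 43
a_3 = 133
a_4 = 403
a_5 = 1213
a_6 = 3643


a_6 = 3643


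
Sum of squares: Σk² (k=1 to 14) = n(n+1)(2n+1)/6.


n = 14
n(n+1)(2n+1)/6 = 14×15×29/6
= 6090/6 = 1015

Σk² = 1015


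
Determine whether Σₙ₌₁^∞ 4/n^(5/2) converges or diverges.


p-series test: Σ c/n^p converges if p > 1, diverges if p ≤ 1 (constant c > 0 doesn't affect convergence).
p = 5/2
5/2 > 1 → CONVERGES

Converges (p = 5/2 > 1)


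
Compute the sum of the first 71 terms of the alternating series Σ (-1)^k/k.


S = -1 + 1/2 - 1/3 + 1/4 - 1/5 + 1/6 - 1/7 + 1/8 ± ...
= -0.7001
(Full series converges to -ln(2) ≈ -0.6931)

S_71 = -0.7001


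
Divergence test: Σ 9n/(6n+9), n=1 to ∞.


lim(n→∞) 9n/(6n+9) = 9/6 = 3/2  (divide numerator and denominator by n)
lim aₙ = 3/2 ≠ 0 → series DIVERGES

Diverges (lim aₙ = 3/2 ≠ 0)


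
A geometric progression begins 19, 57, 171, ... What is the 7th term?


aₙ = a₁·r^(n-1)
= 19×3^6
= 19×729
= 13851

a_7 = 13851


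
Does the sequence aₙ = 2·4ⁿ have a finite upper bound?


aₙ = 2·4ⁿ → as n→∞, aₙ→∞ (since base 4 > 1)
No finite upper bound exists
The sequence is UNBOUNDED

Unbounded (aₙ → ∞ as n → ∞)


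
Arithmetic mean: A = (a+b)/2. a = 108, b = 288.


AM = (108 + 288)/2 = 396/2 = 198

AM = 198


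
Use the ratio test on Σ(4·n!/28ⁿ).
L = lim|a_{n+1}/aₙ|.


aₙ = 4·n!/28^n
a_{n+1}/aₙ = (n+1)!/28^(n+1) × 28^n/n!  (constant 4 cancels)
= (n+1)/28
L = lim(n→∞) (n+1)/28 = ∞
L > 1 → series DIVERGES

Diverges (ratio test: L = ∞ > 1)


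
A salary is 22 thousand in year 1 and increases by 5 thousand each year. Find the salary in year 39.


aₙ = a₁ + (n-1)d
= 22 + (39-1)×5
= 22 + 190
= 212

a_39 = 212


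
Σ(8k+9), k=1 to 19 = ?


Σ(8k+9) = 8·Σk + 9·n
= 8·190 + 9·19
= 1520 + 171 = 1691

Σ = 1691


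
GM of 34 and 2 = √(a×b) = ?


GM = √(34×2) = √68 = 8.2462

GM = 8.2462


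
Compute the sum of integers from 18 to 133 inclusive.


Σₖ₌18^133 k = Σₖ₌₁^133 k − Σₖ₌₁^17 k
= 133·134/2 − 17·18/2
= 8911 − 153 = 8758

Σk = 8758


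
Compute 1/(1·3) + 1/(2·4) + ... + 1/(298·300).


1/(k(k+2)) = (1/2)·(1/k - 1/(k+2)) (partial fractions)
Telescoping: Σ = (1/2)·(1 + 1/2 - 1/299 - 1/300) = 133951/179400

Sum = 133951/179400


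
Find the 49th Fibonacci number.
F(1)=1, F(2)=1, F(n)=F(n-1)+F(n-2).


Fibonacci sequence: 1, 1, 2, 3, 5, 8, 13, 21, 34, 55, 89, ...
F(49) = 7778742049

F(49) = 7778742049


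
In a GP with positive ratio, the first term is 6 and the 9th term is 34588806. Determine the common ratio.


r^(n-1) = aₙ/a₁
r^8 = 34588806/6 = 5764801
r = 5764801^(1/8)
= ±7; taking r > 0 gives r = 7

r = 7


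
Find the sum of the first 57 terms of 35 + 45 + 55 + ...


aₙ = 35 + (57-1)×10 = 595
Sₙ = n(a₁+aₙ)/2 = 57×(35+595)/2
= 57×630/2 = 17955

S_57 = 17955


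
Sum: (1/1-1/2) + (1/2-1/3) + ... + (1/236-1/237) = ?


Telescoping: adjacent terms cancel.
= 1/1 - 1/237
= 1 - 1/237 = 236/237

Sum = 236/237


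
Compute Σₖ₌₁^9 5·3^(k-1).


Sₙ = 5×(3^9 - 1)/(3 - 1)
= 5×(19683 - 1)/2
= 5×19682/2
= 49205

S_9 = 49205


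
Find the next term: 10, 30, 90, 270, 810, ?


Pattern: geometric (r=3)
Terms: 10, 30, 90, 270, 810
Next term = 2430

Next term = 2430


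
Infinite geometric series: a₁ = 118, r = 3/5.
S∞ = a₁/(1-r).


S∞ = a₁/(1-r) = 118/(1 - 3/5)
= 118/(2/5)
= 295

S∞ = 295


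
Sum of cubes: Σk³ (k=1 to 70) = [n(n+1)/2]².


n(n+1)/2 = 70×71/2 = 2485
Σk³ = 2485² = 6175225

Σk³ = 6175225


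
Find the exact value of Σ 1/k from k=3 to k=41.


Σₖ₌3^41 1/k = 1/3 + 1/4 + 1/5 + ... + 1/41
= 55819190615098733/19914562703599200
≈ 2.8029

Sum = 55819190615098733/19914562703599200 ≈ 2.8029


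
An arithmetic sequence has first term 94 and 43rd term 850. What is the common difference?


d = (aₙ - a₁)/(n-1)
= (850 - 94)/(43-1)
= 756/42 = 18

d = 18


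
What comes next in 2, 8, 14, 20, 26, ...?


Pattern: arithmetic (d=6)
Terms: 2, 8, 14, 20, 26
Next term = 32

Next term = 32


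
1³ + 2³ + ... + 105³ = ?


n(n+1)/2 = 105×106/2 = 5565
Σk³ = 5565² = 30969225

Σk³ = 30969225


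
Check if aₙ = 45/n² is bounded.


a₁ = 45, a₂ = 45/4, a₃ = 45/9, ...
0 < aₙ ≤ 45 for all n ≥ 1
The sequence IS bounded

Bounded (0 < aₙ ≤ 45)


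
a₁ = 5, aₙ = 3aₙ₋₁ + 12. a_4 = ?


Computing step by step:
a_1 = 5
a_2 = 27
a_3 = 93
a_4 = 291


a_4 = 291


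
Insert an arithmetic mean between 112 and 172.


AM = (112 + 172)/2 = 284/2 = 142

AM = 142


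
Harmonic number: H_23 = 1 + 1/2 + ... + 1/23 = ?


H_23 = 1/1 + 1/2 + 1/3 + ... + 1/23
= 444316699/118982864
≈ 3.7343

H_23 = 444316699/118982864 ≈ 3.7343


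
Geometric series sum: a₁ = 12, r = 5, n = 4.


Sₙ = 12×(5^4 - 1)/(5 - 1)
= 12×(625 - 1)/4
= 12×624/4
= 1872

S_4 = 1872


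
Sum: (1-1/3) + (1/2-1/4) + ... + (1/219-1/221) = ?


Telescoping with gap 2: two head and two tail terms survive.
= (1 + 1/2) - (1/220 + 1/221)
= 3/2 - 1/220 - 1/221 = 72489/48620

Sum = 72489/48620


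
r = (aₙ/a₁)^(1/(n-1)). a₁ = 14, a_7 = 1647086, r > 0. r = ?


r^(n-1) = aₙ/a₁
r^6 = 1647086/14 = 117649
r = 117649^(1/6)
= ±7; taking r > 0 gives r = 7

r = 7


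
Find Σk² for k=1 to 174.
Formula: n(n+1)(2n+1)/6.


n = 174
n(n+1)(2n+1)/6 = 174×175×349/6
= 10627050/6 = 1771175

Σk² = 1771175


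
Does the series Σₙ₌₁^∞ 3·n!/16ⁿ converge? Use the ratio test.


aₙ = 3·n!/16^n
a_{n+1}/aₙ = (n+1)!/16^(n+1) × 16^n/n!  (constant 3 cancels)
= (n+1)/16
L = lim(n→∞) (n+1)/16 = ∞
L > 1 → series DIVERGES

Diverges (ratio test: L = ∞ > 1)


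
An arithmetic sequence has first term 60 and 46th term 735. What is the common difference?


d = (aₙ - a₁)/(n-1)
= (735 - 60)/(46-1)
= 675/45 = 15

d = 15


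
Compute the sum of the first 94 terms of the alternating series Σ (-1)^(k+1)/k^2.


S = 1 - 1/4 + 1/9 - 1/16 + 1/25 - 1/36 + 1/49 - 1/64 ± ...
= 0.8224
(Full series converges to +π²/12 ≈ +0.8225)

S_94 = 0.8224


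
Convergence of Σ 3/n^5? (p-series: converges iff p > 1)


p-series test: Σ c/n^p converges if p > 1, diverges if p ≤ 1 (constant c > 0 doesn't affect convergence).
p = 5
5 > 1 → CONVERGES

Converges (p = 5 > 1)


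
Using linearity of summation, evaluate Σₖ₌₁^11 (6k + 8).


Σ(6k+8) = 6·Σk + 8·n
= 6·66 + 8·11
= 396 + 88 = 484

Σ = 484


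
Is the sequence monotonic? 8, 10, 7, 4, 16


Differences: 2, -3, -3, 12
Difference at position 1 is +2 (> 0) but position 2 is -3 (< 0) — sequence both rises and falls
→ NOT monotonic

Not monotonic


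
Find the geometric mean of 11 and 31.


GM = √(11×31) = √341 = 18.4662

GM = 18.4662


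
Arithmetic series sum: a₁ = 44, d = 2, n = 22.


aₙ = 44 + (22-1)×2 = 86
Sₙ = n(a₁+aₙ)/2 = 22×(44+86)/2
= 22×130/2 = 1430

S_22 = 1430


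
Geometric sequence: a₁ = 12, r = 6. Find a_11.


aₙ = a₁·r^(n-1)
= 12×6^10
= 12×60466176
= 725594112

a_11 = 725594112


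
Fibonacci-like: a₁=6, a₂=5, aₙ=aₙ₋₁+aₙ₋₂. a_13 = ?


Computing iteratively: 6, 5, 11, 16, 27, 43, 70, 113, 183, 296, 479, 775, ...
a_13 = 1254

a_13 = 1254


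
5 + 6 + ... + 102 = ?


Σₖ₌5^102 k = Σₖ₌₁^102 k − Σₖ₌₁^4 k
= 102·103/2 − 4·5/2
= 5253 − 10 = 5243

Σk = 5243


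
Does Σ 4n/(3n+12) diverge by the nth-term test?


lim(n→∞) 4n/(3n+12) = 4/3 = 4/3  (divide numerator and denominator by n)
lim aₙ = 4/3 ≠ 0 → series DIVERGES

Diverges (lim aₙ = 4/3 ≠ 0)


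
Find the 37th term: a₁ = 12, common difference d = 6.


aₙ = a₁ + (n-1)d
= 12 + (37-1)×6
= 12 + 216
= 228

a_37 = 228


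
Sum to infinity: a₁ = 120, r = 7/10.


S∞ = a₁/(1-r) = 120/(1 - 7/10)
= 120/(3/10)
= 400

S∞ = 400


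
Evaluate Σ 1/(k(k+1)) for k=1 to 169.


1/(k(k+1)) = 1/k - 1/(k+1) (partial fractions)
Telescoping: Σ = 1 - 1/170 = 169/170

Sum = 169/170


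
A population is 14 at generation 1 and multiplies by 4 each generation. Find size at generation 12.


aₙ = a₁·r^(n-1)
= 14×4^11
= 14×4194304
= 58720256

a_12 = 58720256


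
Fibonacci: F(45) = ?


Fibonacci sequence: 1, 1, 2, 3, 5, 8, 13, 21, 34, 55, 89, ...
F(45) = 1134903170

F(45) = 1134903170


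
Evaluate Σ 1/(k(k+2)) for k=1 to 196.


1/(k(k+2)) = (1/2)·(1/k - 1/(k+2)) (partial fractions)
Telescoping: Σ = (1/2)·(1 + 1/2 - 1/197 - 1/198) = 29057/39006

Sum = 29057/39006


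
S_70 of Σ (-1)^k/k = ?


S = -1 + 1/2 - 1/3 + 1/4 - 1/5 + 1/6 - 1/7 + 1/8 ± ...
= -0.6861
(Full series converges to -ln(2) ≈ -0.6931)

S_70 = -0.6861


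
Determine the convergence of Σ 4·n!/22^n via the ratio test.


aₙ = 4·n!/22^n
a_{n+1}/aₙ = (n+1)!/22^(n+1) × 22^n/n!  (constant 4 cancels)
= (n+1)/22
L = lim(n→∞) (n+1)/22 = ∞
L > 1 → series DIVERGES

Diverges (ratio test: L = ∞ > 1)


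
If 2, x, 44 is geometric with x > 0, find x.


GM = √(2×44) = √88 = 9.3808

GM = 9.3808


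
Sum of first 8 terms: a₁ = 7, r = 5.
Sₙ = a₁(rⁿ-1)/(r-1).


Sₙ = 7×(5^8 - 1)/(5 - 1)
= 7×(390625 - 1)/4
= 7×390624/4
= 683592

S_8 = 683592


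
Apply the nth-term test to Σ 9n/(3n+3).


lim(n→∞) 9n/(3n+3) = 9/3 = 3  (divide numerator and denominator by n)
lim aₙ = 3 ≠ 0 → series DIVERGES

Diverges (lim aₙ = 3 ≠ 0)


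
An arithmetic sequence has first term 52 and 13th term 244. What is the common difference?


d = (aₙ - a₁)/(n-1)
= (244 - 52)/(13-1)
= 192/12 = 16

d = 16


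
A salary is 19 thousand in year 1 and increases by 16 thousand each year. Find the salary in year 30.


aₙ = a₁ + (n-1)d
= 19 + (30-1)×16
= 19 + 464
= 483

a_30 = 483


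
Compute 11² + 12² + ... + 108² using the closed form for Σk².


Σₖ₌11^108 k² = Σₖ₌₁^108 k² − Σₖ₌₁^10 k²
= 108·109·217/6 − 10·11·21/6
= 425754 − 385 = 425369

Σk² = 425369


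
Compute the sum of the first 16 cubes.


n(n+1)/2 = 16×17/2 = 136
Σk³ = 136² = 18496

Σk³ = 18496


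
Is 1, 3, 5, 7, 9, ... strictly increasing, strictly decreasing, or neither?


Differences: 2, 2, 2, 2
All differences > 0 → strictly INCREASING

Monotonically increasing


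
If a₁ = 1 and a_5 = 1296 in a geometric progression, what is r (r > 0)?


r^(n-1) = aₙ/a₁
r^4 = 1296/1 = 1296
r = 1296^(1/4)
= ±6; taking r > 0 gives r = 6

r = 6


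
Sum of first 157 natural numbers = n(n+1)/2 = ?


n(n+1)/2 = 157×158/2 = 24806/2 = 12403

Σk = 12403


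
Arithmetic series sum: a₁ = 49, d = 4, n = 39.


aₙ = 49 + (39-1)×4 = 201
Sₙ = n(a₁+aₙ)/2 = 39×(49+201)/2
= 39×250/2 = 4875

S_39 = 4875


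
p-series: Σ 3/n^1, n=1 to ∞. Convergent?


p-series test: Σ c/n^p converges if p > 1, diverges if p ≤ 1 (constant c > 0 doesn't affect convergence).
p = 1
1 ≤ 1 → DIVERGES

Diverges (p = 1 ≤ 1)


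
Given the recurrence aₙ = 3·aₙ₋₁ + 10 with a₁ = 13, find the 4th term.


Computing step by step:
a_1 = 13
a_2 = 49
a_3 = 157
a_4 = 481


a_4 = 481


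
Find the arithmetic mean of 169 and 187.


AM = (169 + 187)/2 = 356/2 = 178

AM = 178


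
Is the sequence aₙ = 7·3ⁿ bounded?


aₙ = 7·3ⁿ → as n→∞, aₙ→∞ (since base 3 > 1)
No finite upper bound exists
The sequence is UNBOUNDED

Unbounded (aₙ → ∞ as n → ∞)


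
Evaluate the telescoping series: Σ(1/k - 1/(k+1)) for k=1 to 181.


Telescoping: adjacent terms cancel.
= 1/1 - 1/182
= 1 - 1/182 = 181/182

Sum = 181/182


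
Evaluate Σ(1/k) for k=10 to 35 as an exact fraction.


Σₖ₌10^35 1/k = 1/10 + 1/11 + 1/12 + ... + 1/35
= 2471388351727/1875370816800
≈ 1.3178

Sum = 2471388351727/1875370816800 ≈ 1.3178


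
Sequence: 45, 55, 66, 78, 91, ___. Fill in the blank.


Pattern: triangular numbers: n(n+1)/2
Terms: 45, 55, 66, 78, 91
Next term = 105

Next term = 105


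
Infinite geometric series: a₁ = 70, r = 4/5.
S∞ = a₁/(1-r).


S∞ = a₁/(1-r) = 70/(1 - 4/5)
= 70/(1/5)
= 350

S∞ = 350


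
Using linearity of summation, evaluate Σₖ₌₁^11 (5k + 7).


Σ(5k+7) = 5·Σk + 7·n
= 5·66 + 7·11
= 330 + 77 = 407

Σ = 407


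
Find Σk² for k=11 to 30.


Σₖ₌11^30 k² = Σₖ₌₁^30 k² − Σₖ₌₁^10 k²
= 30·31·61/6 − 10·11·21/6
= 9455 − 385 = 9070

Σk² = 9070


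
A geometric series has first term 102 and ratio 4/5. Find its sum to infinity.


S∞ = a₁/(1-r) = 102/(1 - 4/5)
= 102/(1/5)
= 510

S∞ = 510


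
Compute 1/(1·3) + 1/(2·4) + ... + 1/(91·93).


1/(k(k+2)) = (1/2)·(1/k - 1/(k+2)) (partial fractions)
Telescoping: Σ = (1/2)·(1 + 1/2 - 1/92 - 1/93) = 12649/17112

Sum = 12649/17112


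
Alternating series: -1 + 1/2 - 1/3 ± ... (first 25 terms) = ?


S = -1 + 1/2 - 1/3 + 1/4 - 1/5 + 1/6 - 1/7 + 1/8 ± ...
= -0.7127
(Full series converges to -ln(2) ≈ -0.6931)

S_25 = -0.7127


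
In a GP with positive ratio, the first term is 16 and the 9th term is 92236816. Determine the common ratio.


r^(n-1) = aₙ/a₁
r^8 = 92236816/16 = 5764801
r = 5764801^(1/8)
= ±7; taking r > 0 gives r = 7

r = 7


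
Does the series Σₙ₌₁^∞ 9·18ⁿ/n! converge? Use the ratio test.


aₙ = 9·18^n/n!
a_{n+1}/aₙ = 18^(n+1)/(n+1)! × n!/18^n  (constant 9 cancels)
= 18/(n+1)
L = lim(n→∞) 18/(n+1) = 0
L < 1 → series CONVERGES

Converges (ratio test: L = 0 < 1)


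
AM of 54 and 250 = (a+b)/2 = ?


AM = (54 + 250)/2 = 304/2 = 152

AM = 152


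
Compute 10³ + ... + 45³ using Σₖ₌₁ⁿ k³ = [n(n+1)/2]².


Σₖ₌10^45 k³ = [45·46/2]² − [9·10/2]²
= 1071225 − 2025 = 1069200

Σk³ = 1069200


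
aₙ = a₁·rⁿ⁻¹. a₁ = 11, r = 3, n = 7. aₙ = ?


aₙ = a₁·r^(n-1)
= 11×3^6
= 11×729
= 8019

a_7 = 8019


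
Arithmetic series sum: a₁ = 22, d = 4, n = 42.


aₙ = 22 + (42-1)×4 = 186
Sₙ = n(a₁+aₙ)/2 = 42×(22+186)/2
= 42×208/2 = 4368

S_42 = 4368


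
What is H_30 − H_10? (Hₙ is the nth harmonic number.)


Σₖ₌11^30 1/k = 1/11 + 1/12 + 1/13 + ... + 1/30
= 2482853440057/2329089562800
≈ 1.066

Sum = 2482853440057/2329089562800 ≈ 1.066


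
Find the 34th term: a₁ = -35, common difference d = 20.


aₙ = a₁ + (n-1)d
= -35 + (34-1)×20
= -35 + 660
= 625

a_34 = 625


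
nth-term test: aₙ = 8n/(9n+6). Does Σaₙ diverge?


lim(n→∞) 8n/(9n+6) = 8/9 = 8/9  (divide numerator and denominator by n)
lim aₙ = 8/9 ≠ 0 → series DIVERGES

Diverges (lim aₙ = 8/9 ≠ 0)


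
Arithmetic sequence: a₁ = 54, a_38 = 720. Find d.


d = (aₙ - a₁)/(n-1)
= (720 - 54)/(38-1)
= 666/37 = 18

d = 18


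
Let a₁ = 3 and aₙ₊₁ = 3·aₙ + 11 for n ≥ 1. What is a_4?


Computing step by step:
a_1 = 3
a_2 = 20
a_3 = 71
a_4 = 224


a_4 = 224


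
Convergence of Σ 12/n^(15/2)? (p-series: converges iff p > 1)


p-series test: Σ c/n^p converges if p > 1, diverges if p ≤ 1 (constant c > 0 doesn't affect convergence).
p = 15/2
15/2 > 1 → CONVERGES

Converges (p = 15/2 > 1)


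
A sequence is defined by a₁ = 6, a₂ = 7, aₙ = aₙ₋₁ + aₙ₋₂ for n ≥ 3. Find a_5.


Computing iteratively: 6, 7, 13, 20, 33
a_5 = 33

a_5 = 33


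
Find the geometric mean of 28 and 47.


GM = √(28×47) = √1316 = 36.2767

GM = 36.2767


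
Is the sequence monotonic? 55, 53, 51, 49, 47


Differences: -2, -2, -2, -2
All differences < 0 → strictly DECREASING

Monotonically decreasing


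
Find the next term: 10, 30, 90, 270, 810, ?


Pattern: geometric (r=3)
Terms: 10, 30, 90, 270, 810
Next term = 2430

Next term = 2430


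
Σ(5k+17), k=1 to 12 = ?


Σ(5k+17) = 5·Σk + 17·n
= 5·78 + 17·12
= 390 + 204 = 594

Σ = 594


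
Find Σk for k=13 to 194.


Σₖ₌13^194 k = Σₖ₌₁^194 k − Σₖ₌₁^12 k
= 194·195/2 − 12·13/2
= 18915 − 78 = 18837

Σk = 18837


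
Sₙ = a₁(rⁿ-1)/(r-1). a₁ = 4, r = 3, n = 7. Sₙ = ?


Sₙ = 4×(3^7 - 1)/(3 - 1)
= 4×(2187 - 1)/2
= 4×2186/2
= 4372

S_7 = 4372


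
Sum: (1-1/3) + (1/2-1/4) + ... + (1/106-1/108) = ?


Telescoping with gap 2: two head and two tail terms survive.
= (1 + 1/2) - (1/107 + 1/108)
= 3/2 - 1/107 - 1/108 = 17119/11556

Sum = 17119/11556


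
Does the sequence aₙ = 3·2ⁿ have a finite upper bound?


aₙ = 3·2ⁿ → as n→∞, aₙ→∞ (since base 2 > 1)
No finite upper bound exists
The sequence is UNBOUNDED

Unbounded (aₙ → ∞ as n → ∞)


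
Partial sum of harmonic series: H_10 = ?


H_10 = 1/1 + 1/2 + 1/3 + 1/4 + 1/5 + 1/6 + 1/7 + 1/8 + 1/9 + 1/10
= 7381/2520
≈ 2.929

H_10 = 7381/2520 ≈ 2.929


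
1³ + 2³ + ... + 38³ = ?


n(n+1)/2 = 38×39/2 = 741
Σk³ = 741² = 549081

Σk³ = 549081


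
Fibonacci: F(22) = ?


Fibonacci sequence: 1, 1, 2, 3, 5, 8, 13, 21, 34, 55, 89, ...
F(22) = 17711

F(22) = 17711


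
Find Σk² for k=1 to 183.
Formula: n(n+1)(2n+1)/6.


n = 183
n(n+1)(2n+1)/6 = 183×184×367/6
= 12357624/6 = 2059604

Σk² = 2059604


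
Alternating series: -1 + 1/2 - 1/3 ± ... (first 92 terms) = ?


S = -1 + 1/2 - 1/3 + 1/4 - 1/5 + 1/6 - 1/7 + 1/8 ± ...
= -0.6877
(Full series converges to -ln(2) ≈ -0.6931)

S_92 = -0.6877


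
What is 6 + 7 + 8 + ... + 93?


Σₖ₌6^93 k = Σₖ₌₁^93 k − Σₖ₌₁^5 k
= 93·94/2 − 5·6/2
= 4371 − 15 = 4356

Σk = 4356


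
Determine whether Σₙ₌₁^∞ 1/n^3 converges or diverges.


p-series test: Σ c/n^p converges if p > 1, diverges if p ≤ 1 (constant c > 0 doesn't affect convergence).
p = 3
3 > 1 → CONVERGES

Converges (p = 3 > 1)


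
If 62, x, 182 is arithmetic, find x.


AM = (62 + 182)/2 = 244/2 = 122

AM = 122


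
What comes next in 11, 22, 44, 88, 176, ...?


Pattern: geometric (r=2)
Terms: 11, 22, 44, 88, 176
Next term = 352

Next term = 352


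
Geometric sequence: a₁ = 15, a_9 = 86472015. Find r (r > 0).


r^(n-1) = aₙ/a₁
r^8 = 86472015/15 = 5764801
r = 5764801^(1/8)
= ±7; taking r > 0 gives r = 7

r = 7


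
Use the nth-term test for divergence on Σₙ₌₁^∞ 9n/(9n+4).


lim(n→∞) 9n/(9n+4) = 9/9 = 1  (divide numerator and denominator by n)
lim aₙ = 1 ≠ 0 → series DIVERGES

Diverges (lim aₙ = 1 ≠ 0)


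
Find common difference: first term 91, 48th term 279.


d = (aₙ - a₁)/(n-1)
= (279 - 91)/(48-1)
= 188/47 = 4

d = 4


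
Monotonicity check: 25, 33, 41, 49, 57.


Differences: 8, 8, 8, 8
All differences > 0 → strictly INCREASING

Monotonically increasing


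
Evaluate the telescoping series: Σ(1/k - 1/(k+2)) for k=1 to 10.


Telescoping with gap 2: two head and two tail terms survive.
= (1 + 1/2) - (1/11 + 1/12)
= 3/2 - 1/11 - 1/12 = 175/132

Sum = 175/132


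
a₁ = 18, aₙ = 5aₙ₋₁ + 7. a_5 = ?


Computing step by step:
a_1 = 18
a_2 = 97
a_3 = 492
a_4 = 2467
a_5 = 12342


a_5 = 12342


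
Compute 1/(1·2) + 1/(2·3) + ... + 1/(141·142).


1/(k(k+1)) = 1/k - 1/(k+1) (partial fractions)
Telescoping: Σ = 1 - 1/142 = 141/142

Sum = 141/142


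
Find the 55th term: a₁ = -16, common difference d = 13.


aₙ = a₁ + (n-1)d
= -16 + (55-1)×13
= -16 + 702
= 686

a_55 = 686


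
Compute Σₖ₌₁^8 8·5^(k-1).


Sₙ = 8×(5^8 - 1)/(5 - 1)
= 8×(390625 - 1)/4
= 8×390624/4
= 781248

S_8 = 781248


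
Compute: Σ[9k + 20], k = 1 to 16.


Σ(9k+20) = 9·Σk + 20·n
= 9·136 + 20·16
= 1224 + 320 = 1544

Σ = 1544


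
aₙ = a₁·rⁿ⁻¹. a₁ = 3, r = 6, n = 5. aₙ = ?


aₙ = a₁·r^(n-1)
= 3×6^4
= 3×1296
= 3888

a_5 = 3888


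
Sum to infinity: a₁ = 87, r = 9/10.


S∞ = a₁/(1-r) = 87/(1 - 9/10)
= 87/(1/10)
= 870

S∞ = 870


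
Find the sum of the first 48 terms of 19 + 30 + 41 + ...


aₙ = 19 + (48-1)×11 = 536
Sₙ = n(a₁+aₙ)/2 = 48×(19+536)/2
= 48×555/2 = 13320

S_48 = 13320


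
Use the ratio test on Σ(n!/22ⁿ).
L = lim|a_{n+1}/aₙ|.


aₙ = n!/22^n
a_{n+1}/aₙ = (n+1)!/22^(n+1) × 22^n/n!
= (n+1)/22
L = lim(n→∞) (n+1)/22 = ∞
L > 1 → series DIVERGES

Diverges (ratio test: L = ∞ > 1)


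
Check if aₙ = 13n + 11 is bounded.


aₙ = 13n + 11 → as n→∞, aₙ→∞
No finite upper bound exists
The sequence is UNBOUNDED

Unbounded (aₙ → ∞ as n → ∞)


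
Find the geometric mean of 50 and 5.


GM = √(50×5) = √250 = 15.8114

GM = 15.8114


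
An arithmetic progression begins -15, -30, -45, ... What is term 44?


aₙ = a₁ + (n-1)d
= -15 + (44-1)×-15
= -15 - 645
= -660

a_44 = -660


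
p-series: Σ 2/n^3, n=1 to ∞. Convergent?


p-series test: Σ c/n^p converges if p > 1, diverges if p ≤ 1 (constant c > 0 doesn't affect convergence).
p = 3
3 > 1 → CONVERGES

Converges (p = 3 > 1)


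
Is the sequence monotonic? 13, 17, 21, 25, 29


Differences: 4, 4, 4, 4
All differences > 0 → strictly INCREASING

Monotonically increasing


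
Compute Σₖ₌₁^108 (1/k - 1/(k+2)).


Telescoping with gap 2: two head and two tail terms survive.
= (1 + 1/2) - (1/109 + 1/110)
= 3/2 - 1/109 - 1/110 = 8883/5995

Sum = 8883/5995


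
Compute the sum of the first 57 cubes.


n(n+1)/2 = 57×58/2 = 1653
Σk³ = 1653² = 2732409

Σk³ = 2732409


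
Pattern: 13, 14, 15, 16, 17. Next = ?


Pattern: arithmetic (d=1)
Terms: 13, 14, 15, 16, 17
Next term = 18

Next term = 18


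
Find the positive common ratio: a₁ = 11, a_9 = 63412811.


r^(n-1) = aₙ/a₁
r^8 = 63412811/11 = 5764801
r = 5764801^(1/8)
= ±7; taking r > 0 gives r = 7

r = 7


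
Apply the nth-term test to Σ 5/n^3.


lim(n→∞) 5/n^3 = 0
lim aₙ = 0 → nth-term test is INCONCLUSIVE
(Need other tests; this is actually a convergent p-series with p=3 > 1)

Inconclusive (lim aₙ = 0; need another test)


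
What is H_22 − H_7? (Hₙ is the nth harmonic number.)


Σₖ₌8^22 1/k = 1/8 + 1/9 + 1/10 + ... + 1/22
= 28399557/25865840
≈ 1.098

Sum = 28399557/25865840 ≈ 1.098


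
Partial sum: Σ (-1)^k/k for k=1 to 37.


S = -1 + 1/2 - 1/3 + 1/4 - 1/5 + 1/6 - 1/7 + 1/8 ± ...
= -0.7065
(Full series converges to -ln(2) ≈ -0.6931)

S_37 = -0.7065


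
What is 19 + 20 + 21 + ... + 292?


Σₖ₌19^292 k = Σₖ₌₁^292 k − Σₖ₌₁^18 k
= 292·293/2 − 18·19/2
= 42778 − 171 = 42607

Σk = 42607


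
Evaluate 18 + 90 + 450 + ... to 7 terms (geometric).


Sₙ = 18×(5^7 - 1)/(5 - 1)
= 18×(78125 - 1)/4
= 18×78124/4
= 351558

S_7 = 351558


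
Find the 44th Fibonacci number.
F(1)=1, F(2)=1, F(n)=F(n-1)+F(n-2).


Fibonacci sequence: 1, 1, 2, 3, 5, 8, 13, 21, 34, 55, 89, ...
F(44) = 701408733

F(44) = 701408733


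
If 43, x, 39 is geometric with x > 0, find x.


GM = √(43×39) = √1677 = 40.9512

GM = 40.9512


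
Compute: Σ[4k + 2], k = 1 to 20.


Σ(4k+2) = 4·Σk + 2·n
= 4·210 + 2·20
= 840 + 40 = 880

Σ = 880


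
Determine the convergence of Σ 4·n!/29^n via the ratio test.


aₙ = 4·n!/29^n
a_{n+1}/aₙ = (n+1)!/29^(n+1) × 29^n/n!  (constant 4 cancels)
= (n+1)/29
L = lim(n→∞) (n+1)/29 = ∞
L > 1 → series DIVERGES

Diverges (ratio test: L = ∞ > 1)


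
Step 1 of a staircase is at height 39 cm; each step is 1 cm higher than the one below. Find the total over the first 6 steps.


aₙ = 39 + (6-1)×1 = 44
Sₙ = n(a₁+aₙ)/2 = 6×(39+44)/2
= 6×83/2 = 249

S_6 = 249


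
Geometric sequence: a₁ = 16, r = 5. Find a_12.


aₙ = a₁·r^(n-1)
= 16×5^11
= 16×48828125
= 781250000

a_12 = 781250000


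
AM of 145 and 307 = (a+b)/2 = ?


AM = (145 + 307)/2 = 452/2 = 226

AM = 226


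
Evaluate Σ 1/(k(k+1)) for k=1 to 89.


1/(k(k+1)) = 1/k - 1/(k+1) (partial fractions)
Telescoping: Σ = 1 - 1/90 = 89/90

Sum = 89/90


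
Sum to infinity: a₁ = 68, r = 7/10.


S∞ = a₁/(1-r) = 68/(1 - 7/10)
= 68/(3/10)
= 680/3

S∞ = 680/3


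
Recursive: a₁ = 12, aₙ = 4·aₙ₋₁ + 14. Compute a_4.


Computing step by step:
a_1 = 12
a_2 = 62
a_3 = 262
a_4 = 1062


a_4 = 1062


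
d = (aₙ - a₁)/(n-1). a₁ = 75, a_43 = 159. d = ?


d = (aₙ - a₁)/(n-1)
= (159 - 75)/(43-1)
= 84/42 = 2

d = 2


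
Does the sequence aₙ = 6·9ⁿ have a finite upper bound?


aₙ = 6·9ⁿ → as n→∞, aₙ→∞ (since base 9 > 1)
No finite upper bound exists
The sequence is UNBOUNDED

Unbounded (aₙ → ∞ as n → ∞)


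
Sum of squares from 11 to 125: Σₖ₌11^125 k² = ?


Σₖ₌11^125 k² = Σₖ₌₁^125 k² − Σₖ₌₁^10 k²
= 125·126·251/6 − 10·11·21/6
= 658875 − 385 = 658490

Σk² = 658490


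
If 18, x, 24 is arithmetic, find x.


AM = (18 + 24)/2 = 42/2 = 21

AM = 21


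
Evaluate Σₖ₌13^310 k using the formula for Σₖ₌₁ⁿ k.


Σₖ₌13^310 k = Σₖ₌₁^310 k − Σₖ₌₁^12 k
= 310·311/2 − 12·13/2
= 48205 − 78 = 48127

Σk = 48127


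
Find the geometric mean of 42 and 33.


GM = √(42×33) = √1386 = 37.229

GM = 37.229


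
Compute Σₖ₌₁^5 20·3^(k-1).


Sₙ = 20×(3^5 - 1)/(3 - 1)
= 20×(243 - 1)/2
= 20×242/2
= 2420

S_5 = 2420


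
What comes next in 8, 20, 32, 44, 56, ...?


Pattern: arithmetic (d=12)
Terms: 8, 20, 32, 44, 56
Next term = 68

Next term = 68


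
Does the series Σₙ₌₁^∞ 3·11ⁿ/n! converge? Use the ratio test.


aₙ = 3·11^n/n!
a_{n+1}/aₙ = 11^(n+1)/(n+1)! × n!/11^n  (constant 3 cancels)
= 11/(n+1)
L = lim(n→∞) 11/(n+1) = 0
L < 1 → series CONVERGES

Converges (ratio test: L = 0 < 1)


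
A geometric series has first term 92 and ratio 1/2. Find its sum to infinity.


S∞ = a₁/(1-r) = 92/(1 - 1/2)
= 92/(1/2)
= 184

S∞ = 184


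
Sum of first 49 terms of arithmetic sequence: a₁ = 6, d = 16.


aₙ = 6 + (49-1)×16 = 774
Sₙ = n(a₁+aₙ)/2 = 49×(6+774)/2
= 49×780/2 = 19110

S_49 = 19110


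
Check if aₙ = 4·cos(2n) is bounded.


For all n, -1 ≤ cos(2n) ≤ 1, so -4 ≤ 4·cos(2n) ≤ 4
Lower bound: -4, Upper bound: 4
The sequence IS bounded

Bounded (-4 ≤ aₙ ≤ 4)


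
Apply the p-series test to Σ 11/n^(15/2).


p-series test: Σ c/n^p converges if p > 1, diverges if p ≤ 1 (constant c > 0 doesn't affect convergence).
p = 15/2
15/2 > 1 → CONVERGES

Converges (p = 15/2 > 1)


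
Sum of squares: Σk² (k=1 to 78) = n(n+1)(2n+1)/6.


n = 78
n(n+1)(2n+1)/6 = 78×79×157/6
= 967434/6 = 161239

Σk² = 161239


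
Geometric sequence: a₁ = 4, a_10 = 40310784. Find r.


r^(n-1) = aₙ/a₁
r^9 = 40310784/4 = 10077696
r = 10077696^(1/9)
= 6

r = 6


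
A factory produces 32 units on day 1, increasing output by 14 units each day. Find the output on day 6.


aₙ = a₁ + (n-1)d
= 32 + (6-1)×14
= 32 + 70
= 102

a_6 = 102


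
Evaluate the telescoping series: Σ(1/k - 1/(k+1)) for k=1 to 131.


Telescoping: adjacent terms cancel.
= 1/1 - 1/132
= 1 - 1/132 = 131/132

Sum = 131/132


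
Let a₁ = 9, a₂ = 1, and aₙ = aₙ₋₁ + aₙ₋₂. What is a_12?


Computing iteratively: 9, 1, 10, 11, 21, 32, 53, 85, 138, 223, 361, 584
a_12 = 584

a_12 = 584


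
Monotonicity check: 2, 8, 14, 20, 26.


Differences: 6, 6, 6, 6
All differences > 0 → strictly INCREASING

Monotonically increasing


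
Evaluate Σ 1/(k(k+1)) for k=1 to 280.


1/(k(k+1)) = 1/k - 1/(k+1) (partial fractions)
Telescoping: Σ = 1 - 1/281 = 280/281

Sum = 280/281


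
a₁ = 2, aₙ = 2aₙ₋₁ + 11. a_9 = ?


Computing step by step:
a_1 = 2
a_2 = 15
a_3 = 41
a_4 = 93
a_5 = 197
a_6 = 405
a_7 = 821
a_8 = 1653
a_9 = 3317


a_9 = 3317


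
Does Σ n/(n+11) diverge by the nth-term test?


lim(n→∞) n/(n+11) = 1/1 = 1  (divide numerator and denominator by n)
lim aₙ = 1 ≠ 0 → series DIVERGES

Diverges (lim aₙ = 1 ≠ 0)


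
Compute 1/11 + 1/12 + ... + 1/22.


Σₖ₌11^22 1/k = 1/11 + 1/12 + 1/13 + ... + 1/22
= 177351847/232792560
≈ 0.7618

Sum = 177351847/232792560 ≈ 0.7618


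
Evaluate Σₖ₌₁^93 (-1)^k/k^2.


S = -1 + 1/4 - 1/9 + 1/16 - 1/25 + 1/36 - 1/49 + 1/64 ± ...
= -0.8225
(Full series converges to -π²/12 ≈ -0.8225)

S_93 = -0.8225


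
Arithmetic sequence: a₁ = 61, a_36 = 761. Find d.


d = (aₙ - a₁)/(n-1)
= (761 - 61)/(36-1)
= 700/35 = 20

d = 20


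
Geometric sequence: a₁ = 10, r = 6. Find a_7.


aₙ = a₁·r^(n-1)
= 10×6^6
= 10×46656
= 466560

a_7 = 466560


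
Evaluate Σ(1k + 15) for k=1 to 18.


Σ(1k+15) = 1·Σk + 15·n
= 1·171 + 15·18
= 171 + 270 = 441

Σ = 441


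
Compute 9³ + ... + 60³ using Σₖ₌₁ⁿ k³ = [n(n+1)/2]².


Σₖ₌9^60 k³ = [60·61/2]² − [8·9/2]²
= 3348900 − 1296 = 3347604

Σk³ = 3347604


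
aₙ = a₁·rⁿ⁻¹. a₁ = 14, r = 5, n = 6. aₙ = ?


aₙ = a₁·r^(n-1)
= 14×5^5
= 14×3125
= 43750

a_6 = 43750


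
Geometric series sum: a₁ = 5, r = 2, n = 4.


Sₙ = 5×(2^4 - 1)/(2 - 1)
= 5×(16 - 1)/1
= 5×15/1
= 75

S_4 = 75


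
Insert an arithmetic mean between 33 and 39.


AM = (33 + 39)/2 = 72/2 = 36

AM = 36


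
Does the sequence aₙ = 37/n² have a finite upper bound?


a₁ = 37, a₂ = 37/4, a₃ = 37/9, ...
0 < aₙ ≤ 37 for all n ≥ 1
The sequence IS bounded

Bounded (0 < aₙ ≤ 37)


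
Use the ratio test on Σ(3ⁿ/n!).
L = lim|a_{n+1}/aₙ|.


aₙ = 3^n/n!
a_{n+1}/aₙ = 3^(n+1)/(n+1)! × n!/3^n
= 3/(n+1)
L = lim(n→∞) 3/(n+1) = 0
L < 1 → series CONVERGES

Converges (ratio test: L = 0 < 1)


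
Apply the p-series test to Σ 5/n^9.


p-series test: Σ c/n^p converges if p > 1, diverges if p ≤ 1 (constant c > 0 doesn't affect convergence).
p = 9
9 > 1 → CONVERGES

Converges (p = 9 > 1)


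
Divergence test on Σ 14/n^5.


lim(n→∞) 14/n^5 = 0
lim aₙ = 0 → nth-term test is INCONCLUSIVE
(Need other tests; this is actually a convergent p-series with p=5 > 1)

Inconclusive (lim aₙ = 0; need another test)


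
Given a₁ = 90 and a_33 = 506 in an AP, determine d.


d = (aₙ - a₁)/(n-1)
= (506 - 90)/(33-1)
= 416/32 = 13

d = 13


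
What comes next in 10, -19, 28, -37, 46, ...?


Pattern: alternating sign, magnitude arithmetic (d=9)
Terms: 10, -19, 28, -37, 46
Next term = -55

Next term = -55


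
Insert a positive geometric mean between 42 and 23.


GM = √(42×23) = √966 = 31.0805

GM = 31.0805


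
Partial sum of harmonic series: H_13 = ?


H_13 = 1/1 + 1/2 + 1/3 + ... + 1/13
= 1145993/360360
≈ 3.1801

H_13 = 1145993/360360 ≈ 3.1801


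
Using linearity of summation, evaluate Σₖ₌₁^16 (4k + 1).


Σ(4k+1) = 4·Σk + 1·n
= 4·136 + 1·16
= 544 + 16 = 560

Σ = 560


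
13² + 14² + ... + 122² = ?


Σₖ₌13^122 k² = Σₖ₌₁^122 k² − Σₖ₌₁^12 k²
= 122·123·245/6 − 12·13·25/6
= 612745 − 650 = 612095

Σk² = 612095


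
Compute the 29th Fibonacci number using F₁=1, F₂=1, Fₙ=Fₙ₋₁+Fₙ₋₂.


Fibonacci sequence: 1, 1, 2, 3, 5, 8, 13, 21, 34, 55, 89, ...
F(29) = 514229

F(29) = 514229


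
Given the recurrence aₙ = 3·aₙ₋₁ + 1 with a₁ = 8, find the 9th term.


Computing step by step:
a_1 = 8
a_2 = 25
a_3 = 76
a_4 = 229
a_5 = 688
a_6 = 2065
a_7 = 6196
a_8 = 18589
a_9 = 55768


a_9 = 55768


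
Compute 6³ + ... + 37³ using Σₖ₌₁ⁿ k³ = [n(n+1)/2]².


Σₖ₌6^37 k³ = [37·38/2]² − [5·6/2]²
= 494209 − 225 = 493984

Σk³ = 493984


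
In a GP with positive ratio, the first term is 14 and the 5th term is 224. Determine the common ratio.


r^(n-1) = aₙ/a₁
r^4 = 224/14 = 16
r = 16^(1/4)
= ±2; taking r > 0 gives r = 2

r = 2


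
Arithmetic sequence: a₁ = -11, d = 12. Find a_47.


aₙ = a₁ + (n-1)d
= -11 + (47-1)×12
= -11 + 552
= 541

a_47 = 541


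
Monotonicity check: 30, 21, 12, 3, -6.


Differences: -9, -9, -9, -9
All differences < 0 → strictly DECREASING

Monotonically decreasing


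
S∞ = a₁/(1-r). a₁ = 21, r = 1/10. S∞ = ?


S∞ = a₁/(1-r) = 21/(1 - 1/10)
= 21/(9/10)
= 70/3

S∞ = 70/3


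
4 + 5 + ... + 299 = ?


Σₖ₌4^299 k = Σₖ₌₁^299 k − Σₖ₌₁^3 k
= 299·300/2 − 3·4/2
= 44850 − 6 = 44844

Σk = 44844


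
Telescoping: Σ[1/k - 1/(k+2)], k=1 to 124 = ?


Telescoping with gap 2: two head and two tail terms survive.
= (1 + 1/2) - (1/125 + 1/126)
= 3/2 - 1/125 - 1/126 = 11687/7875

Sum = 11687/7875


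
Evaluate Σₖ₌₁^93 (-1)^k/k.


S = -1 + 1/2 - 1/3 + 1/4 - 1/5 + 1/6 - 1/7 + 1/8 ± ...
= -0.6985
(Full series converges to -ln(2) ≈ -0.6931)

S_93 = -0.6985


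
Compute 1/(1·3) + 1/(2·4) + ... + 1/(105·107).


1/(k(k+2)) = (1/2)·(1/k - 1/(k+2)) (partial fractions)
Telescoping: Σ = (1/2)·(1 + 1/2 - 1/106 - 1/107) = 4200/5671

Sum = 4200/5671


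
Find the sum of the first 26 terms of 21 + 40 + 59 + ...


aₙ = 21 + (26-1)×19 = 496
Sₙ = n(a₁+aₙ)/2 = 26×(21+496)/2
= 26×517/2 = 6721

S_26 = 6721


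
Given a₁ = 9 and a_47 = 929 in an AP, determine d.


d = (aₙ - a₁)/(n-1)
= (929 - 9)/(47-1)
= 920/46 = 20

d = 20


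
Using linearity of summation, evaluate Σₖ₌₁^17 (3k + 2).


Σ(3k+2) = 3·Σk + 2·n
= 3·153 + 2·17
= 459 + 34 = 493

Σ = 493


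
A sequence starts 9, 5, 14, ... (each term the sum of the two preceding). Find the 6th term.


Computing iteratively: 9, 5, 14, 19, 33, 52
a_6 = 52

a_6 = 52


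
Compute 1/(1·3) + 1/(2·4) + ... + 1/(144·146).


1/(k(k+2)) = (1/2)·(1/k - 1/(k+2)) (partial fractions)
Telescoping: Σ = (1/2)·(1 + 1/2 - 1/145 - 1/146) = 7866/10585

Sum = 7866/10585


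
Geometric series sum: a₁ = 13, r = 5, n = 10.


Sₙ = 13×(5^10 - 1)/(5 - 1)
= 13×(9765625 - 1)/4
= 13×9765624/4
= 31738278

S_10 = 31738278


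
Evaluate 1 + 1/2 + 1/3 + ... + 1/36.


H_36 = 1/1 + 1/2 + 1/3 + ... + 1/36
= 54801925434709/13127595717600
≈ 4.1746

H_36 = 54801925434709/13127595717600 ≈ 4.1746


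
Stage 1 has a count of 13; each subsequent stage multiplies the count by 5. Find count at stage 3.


aₙ = a₁·r^(n-1)
= 13×5^2
= 13×25
= 325

a_3 = 325


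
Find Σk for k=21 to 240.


Σₖ₌21^240 k = Σₖ₌₁^240 k − Σₖ₌₁^20 k
= 240·241/2 − 20·21/2
= 28920 − 210 = 28710

Σk = 28710


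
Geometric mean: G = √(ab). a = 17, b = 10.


GM = √(17×10) = √170 = 13.0384

GM = 13.0384
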